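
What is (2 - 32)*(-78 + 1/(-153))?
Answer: 119350/51 ≈ 2340.2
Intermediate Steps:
(2 - 32)*(-78 + 1/(-153)) = -30*(-78 - 1/153) = -30*(-11935/153) = 119350/51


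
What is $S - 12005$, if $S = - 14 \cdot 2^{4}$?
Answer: $-12229$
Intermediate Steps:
$S = -224$ ($S = \left(-14\right) 16 = -224$)
$S - 12005 = -224 - 12005 = -12229$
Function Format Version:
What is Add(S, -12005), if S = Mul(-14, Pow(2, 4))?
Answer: -12229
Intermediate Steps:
S = -224 (S = Mul(-14, 16) = -224)
Add(S, -12005) = Add(-224, -12005) = -12229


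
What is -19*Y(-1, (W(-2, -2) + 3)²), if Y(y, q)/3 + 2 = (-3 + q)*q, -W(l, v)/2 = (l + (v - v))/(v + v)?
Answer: -114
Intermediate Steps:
W(l, v) = -l/v (W(l, v) = -2*(l + (v - v))/(v + v) = -2*(l + 0)/(2*v) = -2*l*1/(2*v) = -l/v)
Y(y, q) = -6 + 3*q*(-3 + q) (Y(y, q) = -6 + 3*((-3 + q)*q) = -6 + 3*(q*(-3 + q)) = -6 + 3*q*(-3 + q))
-19*Y(-1, (W(-2, -2) + 3)²) = -19*(-6 - 9*(-1*(-2)/(-2) + 3)² + 3*((-1*(-2)/(-2) + 3)²)²) = -19*(-6 - 9*(-1*(-2)*(-½) + 3)² + 3*((-1*(-2)*(-½) + 3)²)²) = -19*(-6 - 9*(-1 + 3)² + 3*((-1 + 3)²)²) = -19*(-6 - 9*2² + 3*(2²)²) = -19*(-6 - 9*4 + 3*4²) = -19*(-6 - 36 + 3*16) = -19*(-6 - 36 + 48) = -19*6 = -114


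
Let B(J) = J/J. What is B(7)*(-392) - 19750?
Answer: -20142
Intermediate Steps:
B(J) = 1
B(7)*(-392) - 19750 = 1*(-392) - 19750 = -392 - 19750 = -20142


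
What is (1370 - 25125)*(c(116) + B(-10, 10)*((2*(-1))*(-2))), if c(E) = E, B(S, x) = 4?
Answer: -3135660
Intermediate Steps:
(1370 - 25125)*(c(116) + B(-10, 10)*((2*(-1))*(-2))) = (1370 - 25125)*(116 + 4*((2*(-1))*(-2))) = -23755*(116 + 4*(-2*(-2))) = -23755*(116 + 4*4) = -23755*(116 + 16) = -23755*132 = -3135660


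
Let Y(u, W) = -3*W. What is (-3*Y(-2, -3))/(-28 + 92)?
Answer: -27/64 ≈ -0.42188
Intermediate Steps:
(-3*Y(-2, -3))/(-28 + 92) = (-(-9)*(-3))/(-28 + 92) = -3*9/64 = -27*1/64 = -27/64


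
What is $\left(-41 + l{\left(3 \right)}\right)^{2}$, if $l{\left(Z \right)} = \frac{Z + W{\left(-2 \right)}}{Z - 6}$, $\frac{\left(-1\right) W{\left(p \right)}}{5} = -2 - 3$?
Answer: $\frac{22801}{9} \approx 2533.4$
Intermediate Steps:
$W{\left(p \right)} = 25$ ($W{\left(p \right)} = - 5 \left(-2 - 3\right) = \left(-5\right) \left(-5\right) = 25$)
$l{\left(Z \right)} = \frac{25 + Z}{-6 + Z}$ ($l{\left(Z \right)} = \frac{Z + 25}{Z - 6} = \frac{25 + Z}{-6 + Z}$)
$\left(-41 + l{\left(3 \right)}\right)^{2} = \left(-41 + \frac{25 + 3}{-6 + 3}\right)^{2} = \left(-41 + \frac{1}{-3} \cdot 28\right)^{2} = \left(-41 - \frac{28}{3}\right)^{2} = \left(- \frac{151}{3}\right)^{2} = \frac{22801}{9}$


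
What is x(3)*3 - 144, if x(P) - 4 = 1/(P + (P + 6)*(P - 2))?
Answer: -527/4 ≈ -131.75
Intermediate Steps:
x(P) = 4 + 1/(P + (-2 + P)*(6 + P)) (x(P) = 4 + 1/(P + (P + 6)*(P - 2)) = 4 + 1/(P + (6 + P)*(-2 + P)) = 4 + 1/(P + (-2 + P)*(6 + P)))
x(3)*3 - 144 = ((-47 + 4*3² + 20*3)/(-12 + 3² + 5*3))*3 - 144 = ((-47 + 4*9 + 60)/(-12 + 9 + 15))*3 - 144 = ((-47 + 36 + 60)/12)*3 - 144 = ((1/12)*49)*3 - 144 = (49/12)*3 - 144 = 49/4 - 144 = -527/4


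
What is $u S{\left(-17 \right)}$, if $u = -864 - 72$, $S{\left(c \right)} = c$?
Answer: $15912$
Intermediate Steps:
$u = -936$ ($u = -864 - 72 = -936$)
$u S{\left(-17 \right)} = \left(-936\right) \left(-17\right) = 15912$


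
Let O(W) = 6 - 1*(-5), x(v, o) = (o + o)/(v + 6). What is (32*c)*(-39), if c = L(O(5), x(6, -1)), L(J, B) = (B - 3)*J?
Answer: 43472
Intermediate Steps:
x(v, o) = 2*o/(6 + v) (x(v, o) = (2*o)/(6 + v) = 2*o/(6 + v))
O(W) = 11 (O(W) = 6 + 5 = 11)
L(J, B) = J*(-3 + B) (L(J, B) = (-3 + B)*J = J*(-3 + B))
c = -209/6 (c = 11*(-3 + 2*(-1)/(6 + 6)) = 11*(-3 + 2*(-1)/12) = 11*(-3 + 2*(-1)*(1/12)) = 11*(-3 - ⅙) = 11*(-19/6) = -209/6 ≈ -34.833)
(32*c)*(-39) = (32*(-209/6))*(-39) = -3344/3*(-39) = 43472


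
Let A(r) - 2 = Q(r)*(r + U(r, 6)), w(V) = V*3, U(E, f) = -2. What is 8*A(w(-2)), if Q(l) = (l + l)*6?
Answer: 4624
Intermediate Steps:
Q(l) = 12*l (Q(l) = (2*l)*6 = 12*l)
w(V) = 3*V
A(r) = 2 + 12*r*(-2 + r) (A(r) = 2 + (12*r)*(r - 2) = 2 + (12*r)*(-2 + r) = 2 + 12*r*(-2 + r))
8*A(w(-2)) = 8*(2 - 72*(-2) + 12*(3*(-2))**2) = 8*(2 - 24*(-6) + 12*(-6)**2) = 8*(2 + 144 + 12*36) = 8*(2 + 144 + 432) = 8*578 = 4624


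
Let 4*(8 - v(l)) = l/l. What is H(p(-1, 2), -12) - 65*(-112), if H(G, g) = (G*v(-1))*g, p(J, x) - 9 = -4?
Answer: 6815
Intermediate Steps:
v(l) = 31/4 (v(l) = 8 - l/(4*l) = 8 - 1/4*1 = 8 - 1/4 = 31/4)
p(J, x) = 5 (p(J, x) = 9 - 4 = 5)
H(G, g) = 31*G*g/4 (H(G, g) = (G*(31/4))*g = (31*G/4)*g = 31*G*g/4)
H(p(-1, 2), -12) - 65*(-112) = (31/4)*5*(-12) - 65*(-112) = -465 + 7280 = 6815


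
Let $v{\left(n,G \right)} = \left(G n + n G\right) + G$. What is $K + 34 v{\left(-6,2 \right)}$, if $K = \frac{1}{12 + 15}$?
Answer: $- \frac{20195}{27} \approx -747.96$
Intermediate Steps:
$v{\left(n,G \right)} = G + 2 G n$ ($v{\left(n,G \right)} = \left(G n + G n\right) + G = 2 G n + G = G + 2 G n$)
$K = \frac{1}{27} \approx 0.037037$
$K + 34 v{\left(-6,2 \right)} = \frac{1}{27} + 34 \cdot 2 \left(1 + 2 \left(-6\right)\right) = \frac{1}{27} + 34 \cdot 2 \left(1 - 12\right) = \frac{1}{27} + 34 \cdot 2 \left(-11\right) = \frac{1}{27} + 34 \left(-22\right) = \frac{1}{27} - 748 = - \frac{20195}{27}$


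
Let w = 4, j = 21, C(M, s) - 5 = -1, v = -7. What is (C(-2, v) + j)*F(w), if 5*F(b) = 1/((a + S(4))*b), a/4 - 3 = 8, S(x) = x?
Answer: 5/192 ≈ 0.026042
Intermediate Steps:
C(M, s) = 4 (C(M, s) = 5 - 1 = 4)
a = 44 (a = 12 + 4*8 = 12 + 32 = 44)
F(b) = 1/(240*b) (F(b) = (1/((44 + 4)*b))/5 = (1/(48*b))/5 = 1/(240*b))
(C(-2, v) + j)*F(w) = (4 + 21)*((1/240)/4) = 25*((1/240)*(¼)) = 25*(1/960) = 5/192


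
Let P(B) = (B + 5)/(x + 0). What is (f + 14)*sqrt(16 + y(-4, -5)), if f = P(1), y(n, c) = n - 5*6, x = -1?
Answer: 24*I*sqrt(2) ≈ 33.941*I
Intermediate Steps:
y(n, c) = -30 + n (y(n, c) = n - 30 = -30 + n)
P(B) = -5 - B (P(B) = (B + 5)/(-1 + 0) = (5 + B)/(-1) = (5 + B)*(-1) = -5 - B)
f = -6 (f = -5 - 1*1 = -5 - 1 = -6)
(f + 14)*sqrt(16 + y(-4, -5)) = (-6 + 14)*sqrt(16 + (-30 - 4)) = 8*sqrt(16 - 34) = 8*sqrt(-18) = 8*(3*I*sqrt(2)) = 24*I*sqrt(2)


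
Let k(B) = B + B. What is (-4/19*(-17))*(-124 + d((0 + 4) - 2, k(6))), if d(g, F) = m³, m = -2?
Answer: -8976/19 ≈ -472.42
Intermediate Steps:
k(B) = 2*B
d(g, F) = -8 (d(g, F) = (-2)³ = -8)
(-4/19*(-17))*(-124 + d((0 + 4) - 2, k(6))) = (-4/19*(-17))*(-124 - 8) = (-4*1/19*(-17))*(-132) = -4/19*(-17)*(-132) = (68/19)*(-132) = -8976/19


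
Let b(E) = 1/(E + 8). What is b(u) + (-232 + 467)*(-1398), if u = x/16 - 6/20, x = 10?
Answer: -109400450/333 ≈ -3.2853e+5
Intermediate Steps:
u = 13/40 (u = 10/16 - 6/20 = 10*(1/16) - 6*1/20 = 5/8 - 3/10 = 13/40 ≈ 0.32500)
b(E) = 1/(8 + E)
b(u) + (-232 + 467)*(-1398) = 1/(8 + 13/40) + (-232 + 467)*(-1398) = 1/(333/40) + 235*(-1398) = 40/333 - 328530 = -109400450/333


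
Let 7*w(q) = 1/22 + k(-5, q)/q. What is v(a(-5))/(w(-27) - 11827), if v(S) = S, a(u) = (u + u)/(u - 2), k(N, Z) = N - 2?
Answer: -1188/9835297 ≈ -0.00012079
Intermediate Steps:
k(N, Z) = -2 + N
a(u) = 2*u/(-2 + u) (a(u) = (2*u)/(-2 + u) = 2*u/(-2 + u))
w(q) = 1/154 - 1/q (w(q) = (1/22 + (-2 - 5)/q)/7 = (1*(1/22) - 7/q)/7 = (1/22 - 7/q)/7 = 1/154 - 1/q)
v(a(-5))/(w(-27) - 11827) = (2*(-5)/(-2 - 5))/((1/154)*(-154 - 27)/(-27) - 11827) = (2*(-5)/(-7))/((1/154)*(-1/27)*(-181) - 11827) = (2*(-5)*(-⅐))/(181/4158 - 11827) = (10/7)/(-49176485/4158) = -4158/49176485*10/7 = -1188/9835297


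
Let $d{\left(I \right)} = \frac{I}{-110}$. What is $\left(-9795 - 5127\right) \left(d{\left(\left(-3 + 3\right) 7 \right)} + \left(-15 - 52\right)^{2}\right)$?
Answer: $-66984858$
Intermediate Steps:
$d{\left(I \right)} = - \frac{I}{110}$ ($d{\left(I \right)} = I \left(- \frac{1}{110}\right) = - \frac{I}{110}$)
$\left(-9795 - 5127\right) \left(d{\left(\left(-3 + 3\right) 7 \right)} + \left(-15 - 52\right)^{2}\right) = \left(-9795 - 5127\right) \left(- \frac{\left(-3 + 3\right) 7}{110} + \left(-15 - 52\right)^{2}\right) = - 14922 \left(- \frac{0 \cdot 7}{110} + \left(-67\right)^{2}\right) = - 14922 \left(\left(- \frac{1}{110}\right) 0 + 4489\right) = - 14922 \left(0 + 4489\right) = \left(-14922\right) 4489 = -66984858$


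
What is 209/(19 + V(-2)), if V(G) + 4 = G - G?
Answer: 209/15 ≈ 13.933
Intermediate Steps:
V(G) = -4 (V(G) = -4 + (G - G) = -4 + 0 = -4)
209/(19 + V(-2)) = 209/(19 - 4) = 209/15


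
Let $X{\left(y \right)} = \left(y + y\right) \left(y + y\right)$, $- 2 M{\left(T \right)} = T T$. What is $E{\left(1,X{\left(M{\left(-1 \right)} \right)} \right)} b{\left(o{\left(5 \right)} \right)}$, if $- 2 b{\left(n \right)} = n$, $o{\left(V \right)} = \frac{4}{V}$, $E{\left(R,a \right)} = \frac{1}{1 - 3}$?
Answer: $\frac{1}{5} \approx 0.2$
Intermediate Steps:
$M{\left(T \right)} = - \frac{T^{2}}{2}$ ($M{\left(T \right)} = - \frac{T T}{2} = - \frac{T^{2}}{2}$)
$X{\left(y \right)} = 4 y^{2}$ ($X{\left(y \right)} = 2 y 2 y = 4 y^{2}$)
$E{\left(R,a \right)} = - \frac{1}{2}$ ($E{\left(R,a \right)} = \frac{1}{-2} = - \frac{1}{2}$)
$b{\left(n \right)} = - \frac{n}{2}$
$E{\left(1,X{\left(M{\left(-1 \right)} \right)} \right)} b{\left(o{\left(5 \right)} \right)} = - \frac{\left(- \frac{1}{2}\right) \frac{4}{5}}{2} = \left(- \frac{1}{2}\right) \left(- \frac{2}{5}\right) = \frac{1}{5}$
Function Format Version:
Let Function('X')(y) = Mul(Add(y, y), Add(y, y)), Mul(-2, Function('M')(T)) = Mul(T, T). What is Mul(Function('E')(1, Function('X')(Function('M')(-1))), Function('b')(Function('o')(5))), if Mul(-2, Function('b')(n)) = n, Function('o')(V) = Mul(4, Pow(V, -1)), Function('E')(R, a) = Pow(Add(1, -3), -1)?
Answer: Rational(1, 5) ≈ 0.20000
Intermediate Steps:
Function('M')(T) = Mul(Rational(-1, 2), Pow(T, 2)) (Function('M')(T) = Mul(Rational(-1, 2), Mul(T, T)) = Mul(Rational(-1, 2), Pow(T, 2)))
Function('X')(y) = Mul(4, Pow(y, 2)) (Function('X')(y) = Mul(Mul(2, y), Mul(2, y)) = Mul(4, Pow(y, 2)))
Function('E')(R, a) = Rational(-1, 2) (Function('E')(R, a) = Pow(-2, -1) = Rational(-1, 2))
Function('b')(n) = Mul(Rational(-1, 2), n)
Mul(Function('E')(1, Function('X')(Function('M')(-1))), Function('b')(Function('o')(5))) = Mul(Rational(-1, 2), Mul(Rational(-1, 2), Mul(4, Pow(5, -1)))) = Mul(Rational(-1, 2), Mul(Rational(-1, 2), Mul(4, Rational(1, 5)))) = Mul(Rational(-1, 2), Mul(Rational(-1, 2), Rational(4, 5))) = Mul(Rational(-1, 2), Rational(-2, 5)) = Rational(1, 5)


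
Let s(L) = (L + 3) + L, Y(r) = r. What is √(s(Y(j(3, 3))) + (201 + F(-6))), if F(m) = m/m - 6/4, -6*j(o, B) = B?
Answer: 9*√10/2 ≈ 14.230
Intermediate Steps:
j(o, B) = -B/6
F(m) = -½ (F(m) = 1 - 6*¼ = 1 - 3/2 = -½)
s(L) = 3 + 2*L (s(L) = (3 + L) + L = 3 + 2*L)
√(s(Y(j(3, 3))) + (201 + F(-6))) = √((3 + 2*(-⅙*3)) + (201 - ½)) = √((3 + 2*(-½)) + 401/2) = √((3 - 1) + 401/2) = √(2 + 401/2) = √(405/2) = 9*√10/2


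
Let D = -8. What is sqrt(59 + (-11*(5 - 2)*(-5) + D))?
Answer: 6*sqrt(6) ≈ 14.697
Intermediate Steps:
sqrt(59 + (-11*(5 - 2)*(-5) + D)) = sqrt(59 + (-11*(5 - 2)*(-5) - 8)) = sqrt(59 + (-33*(-5) - 8)) = sqrt(59 + (-11*(-15) - 8)) = sqrt(59 + (165 - 8)) = sqrt(59 + 157) = sqrt(216) = 6*sqrt(6)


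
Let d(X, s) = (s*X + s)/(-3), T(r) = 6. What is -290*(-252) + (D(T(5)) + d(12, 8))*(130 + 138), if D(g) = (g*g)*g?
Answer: 365032/3 ≈ 1.2168e+5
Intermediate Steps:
d(X, s) = -s/3 - X*s/3 (d(X, s) = (X*s + s)*(-1/3) = (s + X*s)*(-1/3) = -s/3 - X*s/3)
D(g) = g**3 (D(g) = g**2*g = g**3)
-290*(-252) + (D(T(5)) + d(12, 8))*(130 + 138) = -290*(-252) + (6**3 - 1/3*8*(1 + 12))*(130 + 138) = 73080 + (216 - 1/3*8*13)*268 = 73080 + (216 - 104/3)*268 = 73080 + (544/3)*268 = 73080 + 145792/3 = 365032/3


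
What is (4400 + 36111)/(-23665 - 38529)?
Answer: -40511/62194 ≈ -0.65137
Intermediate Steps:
(4400 + 36111)/(-23665 - 38529) = 40511/(-62194) = 40511*(-1/62194) = -40511/62194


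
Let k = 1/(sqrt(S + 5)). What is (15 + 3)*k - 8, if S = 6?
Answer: -8 + 18*sqrt(11)/11 ≈ -2.5728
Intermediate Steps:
k = sqrt(11)/11 (k = 1/(sqrt(6 + 5)) = 1/(sqrt(11)) = sqrt(11)/11 ≈ 0.30151)
(15 + 3)*k - 8 = (15 + 3)*(sqrt(11)/11) - 8 = 18*(sqrt(11)/11) - 8 = 18*sqrt(11)/11 - 8 = -8 + 18*sqrt(11)/11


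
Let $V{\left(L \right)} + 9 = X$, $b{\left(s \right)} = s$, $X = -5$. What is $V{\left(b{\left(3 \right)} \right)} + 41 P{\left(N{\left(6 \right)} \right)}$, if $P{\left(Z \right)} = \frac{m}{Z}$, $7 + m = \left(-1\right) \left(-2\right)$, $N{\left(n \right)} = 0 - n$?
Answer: $\frac{121}{6} \approx 20.167$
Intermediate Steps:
$N{\left(n \right)} = - n$
$m = -5$ ($m = -7 - -2 = -7 + 2 = -5$)
$V{\left(L \right)} = -14$ ($V{\left(L \right)} = -9 - 5 = -14$)
$P{\left(Z \right)} = - \frac{5}{Z}$
$V{\left(b{\left(3 \right)} \right)} + 41 P{\left(N{\left(6 \right)} \right)} = -14 + 41 \left(- \frac{5}{\left(-1\right) 6}\right) = -14 + 41 \left(- \frac{5}{-6}\right) = -14 + 41 \left(\left(-5\right) \left(- \frac{1}{6}\right)\right) = -14 + 41 \cdot \frac{5}{6} = -14 + \frac{205}{6} = \frac{121}{6}$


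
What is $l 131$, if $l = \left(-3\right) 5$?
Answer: $-1965$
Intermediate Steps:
$l = -15$
$l 131 = \left(-15\right) 131 = -1965$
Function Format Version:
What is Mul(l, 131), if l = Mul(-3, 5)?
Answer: -1965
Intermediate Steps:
l = -15
Mul(l, 131) = Mul(-15, 131) = -1965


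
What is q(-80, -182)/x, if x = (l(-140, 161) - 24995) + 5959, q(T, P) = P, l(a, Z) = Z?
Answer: 182/18875 ≈ 0.0096424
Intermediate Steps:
x = -18875 (x = (161 - 24995) + 5959 = -24834 + 5959 = -18875)
q(-80, -182)/x = -182/(-18875) = -182*(-1/18875) = 182/18875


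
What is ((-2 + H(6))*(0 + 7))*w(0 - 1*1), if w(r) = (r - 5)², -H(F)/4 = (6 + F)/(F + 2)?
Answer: -2016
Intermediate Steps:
H(F) = -4*(6 + F)/(2 + F) (H(F) = -4*(6 + F)/(F + 2) = -4*(6 + F)/(2 + F))
w(r) = (-5 + r)²
((-2 + H(6))*(0 + 7))*w(0 - 1*1) = ((-2 + 4*(-6 - 1*6)/(2 + 6))*(0 + 7))*(-5 + (0 - 1*1))² = ((-2 + 4*(-6 - 6)/8)*7)*(-5 + (0 - 1))² = ((-2 + 4*(⅛)*(-12))*7)*(-5 - 1)² = ((-2 - 6)*7)*(-6)² = -8*7*36 = -56*36 = -2016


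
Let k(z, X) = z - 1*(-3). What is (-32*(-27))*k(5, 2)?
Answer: 6912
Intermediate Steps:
k(z, X) = 3 + z (k(z, X) = z + 3 = 3 + z)
(-32*(-27))*k(5, 2) = (-32*(-27))*(3 + 5) = 864*8 = 6912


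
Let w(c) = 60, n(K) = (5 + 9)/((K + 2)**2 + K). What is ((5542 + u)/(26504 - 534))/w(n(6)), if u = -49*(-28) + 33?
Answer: 6947/1558200 ≈ 0.0044584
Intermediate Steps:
u = 1405 (u = 1372 + 33 = 1405)
n(K) = 14/(K + (2 + K)**2) (n(K) = 14/((2 + K)**2 + K) = 14/(K + (2 + K)**2))
((5542 + u)/(26504 - 534))/w(n(6)) = ((5542 + 1405)/(26504 - 534))/60 = (6947/25970)*(1/60) = 6947/1558200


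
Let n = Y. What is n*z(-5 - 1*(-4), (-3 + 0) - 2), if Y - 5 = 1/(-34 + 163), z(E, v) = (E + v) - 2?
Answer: -5168/129 ≈ -40.062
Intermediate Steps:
z(E, v) = -2 + E + v
Y = 646/129 (Y = 5 + 1/(-34 + 163) = 5 + 1/129 = 646/129 ≈ 5.0078)
n = 646/129 ≈ 5.0078
n*z(-5 - 1*(-4), (-3 + 0) - 2) = 646*(-2 + (-5 - 1*(-4)) + ((-3 + 0) - 2))/129 = 646*(-2 + (-5 + 4) + (-3 - 2))/129 = 646*(-2 - 1 - 5)/129 = (646/129)*(-8) = -5168/129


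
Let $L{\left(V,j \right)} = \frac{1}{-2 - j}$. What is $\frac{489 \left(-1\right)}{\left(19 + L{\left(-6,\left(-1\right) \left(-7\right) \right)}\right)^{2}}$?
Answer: $- \frac{39609}{28900} \approx -1.3706$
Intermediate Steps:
$\frac{489 \left(-1\right)}{\left(19 + L{\left(-6,\left(-1\right) \left(-7\right) \right)}\right)^{2}} = \frac{489 \left(-1\right)}{\left(19 - \frac{1}{2 - -7}\right)^{2}} = - \frac{489}{\left(19 - \frac{1}{2 + 7}\right)^{2}} = - \frac{489}{\left(19 - \frac{1}{9}\right)^{2}} = - \frac{489}{\left(\frac{170}{9}\right)^{2}} = - \frac{489}{\frac{28900}{81}} = \left(-489\right) \frac{81}{28900} = - \frac{39609}{28900}$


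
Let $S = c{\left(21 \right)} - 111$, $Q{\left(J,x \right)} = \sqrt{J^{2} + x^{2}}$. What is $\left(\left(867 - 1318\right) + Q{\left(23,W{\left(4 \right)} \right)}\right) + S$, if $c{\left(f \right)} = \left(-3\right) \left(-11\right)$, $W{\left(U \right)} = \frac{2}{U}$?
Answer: $-529 + \frac{\sqrt{2117}}{2} \approx -505.99$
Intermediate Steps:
$c{\left(f \right)} = 33$
$S = -78$ ($S = 33 - 111 = -78$)
$\left(\left(867 - 1318\right) + Q{\left(23,W{\left(4 \right)} \right)}\right) + S = \left(\left(867 - 1318\right) + \sqrt{23^{2} + \left(\frac{2}{4}\right)^{2}}\right) - 78 = \left(-451 + \sqrt{529 + \left(2 \cdot \frac{1}{4}\right)^{2}}\right) - 78 = \left(-451 + \sqrt{529 + \left(\frac{1}{2}\right)^{2}}\right) - 78 = \left(-451 + \sqrt{529 + \frac{1}{4}}\right) - 78 = \left(-451 + \sqrt{\frac{2117}{4}}\right) - 78 = \left(-451 + \frac{\sqrt{2117}}{2}\right) - 78 = -529 + \frac{\sqrt{2117}}{2}$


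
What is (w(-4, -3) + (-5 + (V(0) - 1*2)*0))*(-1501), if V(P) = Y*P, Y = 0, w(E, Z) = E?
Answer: 13509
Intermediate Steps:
V(P) = 0 (V(P) = 0*P = 0)
(w(-4, -3) + (-5 + (V(0) - 1*2)*0))*(-1501) = (-4 + (-5 + (0 - 1*2)*0))*(-1501) = (-4 + (-5 + (0 - 2)*0))*(-1501) = (-4 + (-5 - 2*0))*(-1501) = (-4 + (-5 + 0))*(-1501) = (-4 - 5)*(-1501) = -9*(-1501) = 13509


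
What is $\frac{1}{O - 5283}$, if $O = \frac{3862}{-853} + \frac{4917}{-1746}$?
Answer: $- \frac{496446}{2626369969} \approx -0.00018902$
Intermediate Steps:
$O = - \frac{3645751}{496446}$ ($O = 3862 \left(- \frac{1}{853}\right) + 4917 \left(- \frac{1}{1746}\right) = - \frac{3862}{853} - \frac{1639}{582} = - \frac{3645751}{496446} \approx -7.3437$)
$\frac{1}{O - 5283} = \frac{1}{- \frac{3645751}{496446} - 5283} = \frac{1}{- \frac{2626369969}{496446}} = - \frac{496446}{2626369969}$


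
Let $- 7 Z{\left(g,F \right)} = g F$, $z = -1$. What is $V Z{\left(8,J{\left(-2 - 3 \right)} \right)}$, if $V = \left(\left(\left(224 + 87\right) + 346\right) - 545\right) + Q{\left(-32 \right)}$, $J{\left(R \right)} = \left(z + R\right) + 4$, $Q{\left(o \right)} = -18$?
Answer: $\frac{1504}{7} \approx 214.86$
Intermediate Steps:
$J{\left(R \right)} = 3 + R$ ($J{\left(R \right)} = \left(-1 + R\right) + 4 = 3 + R$)
$V = 94$ ($V = \left(\left(\left(224 + 87\right) + 346\right) - 545\right) - 18 = \left(\left(311 + 346\right) - 545\right) - 18 = \left(657 - 545\right) - 18 = 112 - 18 = 94$)
$Z{\left(g,F \right)} = - \frac{F g}{7}$ ($Z{\left(g,F \right)} = - \frac{g F}{7} = - \frac{F g}{7}$)
$V Z{\left(8,J{\left(-2 - 3 \right)} \right)} = 94 \left(\left(- \frac{1}{7}\right) \left(3 - 5\right) 8\right) = 94 \left(\left(- \frac{1}{7}\right) \left(-2\right) 8\right) = 94 \cdot \frac{16}{7} = \frac{1504}{7}$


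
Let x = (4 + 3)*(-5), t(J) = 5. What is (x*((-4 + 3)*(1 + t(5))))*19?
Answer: 3990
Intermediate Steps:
x = -35 (x = 7*(-5) = -35)
(x*((-4 + 3)*(1 + t(5))))*19 = -35*(-4 + 3)*(1 + 5)*19 = -(-35)*6*19 = -35*(-6)*19 = 210*19 = 3990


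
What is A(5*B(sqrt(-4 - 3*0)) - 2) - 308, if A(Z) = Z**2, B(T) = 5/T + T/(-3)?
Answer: -19969/36 + 190*I/3 ≈ -554.69 + 63.333*I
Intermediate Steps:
B(T) = 5/T - T/3 (B(T) = 5/T + T*(-1/3) = 5/T - T/3)
A(5*B(sqrt(-4 - 3*0)) - 2) - 308 = (5*(5/(sqrt(-4 - 3*0)) - sqrt(-4 - 3*0)/3) - 2)**2 - 308 = (5*(5/(sqrt(-4 + 0)) - sqrt(-4 + 0)/3) - 2)**2 - 308 = (5*(5/(sqrt(-4)) - 2*I/3) - 2)**2 - 308 = (5*(5/((2*I)) - 2*I/3) - 2)**2 - 308 = (5*(5*(-I/2) - 2*I/3) - 2)**2 - 308 = (5*(-5*I/2 - 2*I/3) - 2)**2 - 308 = (5*(-19*I/6) - 2)**2 - 308 = (-95*I/6 - 2)**2 - 308 = (-2 - 95*I/6)**2 - 308 = -308 + (-2 - 95*I/6)**2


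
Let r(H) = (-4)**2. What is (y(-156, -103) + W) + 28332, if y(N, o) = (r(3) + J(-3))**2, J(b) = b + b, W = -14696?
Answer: 13736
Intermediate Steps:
r(H) = 16
J(b) = 2*b
y(N, o) = 100 (y(N, o) = (16 + 2*(-3))**2 = (16 - 6)**2 = 10**2 = 100)
(y(-156, -103) + W) + 28332 = (100 - 14696) + 28332 = -14596 + 28332 = 13736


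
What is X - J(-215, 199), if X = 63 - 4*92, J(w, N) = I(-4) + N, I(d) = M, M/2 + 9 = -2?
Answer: -482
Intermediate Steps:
M = -22 (M = -18 + 2*(-2) = -18 - 4 = -22)
I(d) = -22
J(w, N) = -22 + N
X = -305 (X = 63 - 368 = -305)
X - J(-215, 199) = -305 - (-22 + 199) = -305 - 1*177 = -305 - 177 = -482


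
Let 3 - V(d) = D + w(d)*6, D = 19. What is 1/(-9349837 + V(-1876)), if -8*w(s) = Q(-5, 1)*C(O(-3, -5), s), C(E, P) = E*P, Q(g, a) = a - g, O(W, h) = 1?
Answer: -1/9358295 ≈ -1.0686e-7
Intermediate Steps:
w(s) = -3*s/4 (w(s) = -(1 - 1*(-5))*1*s/8 = -(1 + 5)*s/8 = -3*s/4)
V(d) = -16 + 9*d/2 (V(d) = 3 - (19 - 3*d/4*6) = 3 - (19 - 9*d/2) = 3 + (-19 + 9*d/2) = -16 + 9*d/2)
1/(-9349837 + V(-1876)) = 1/(-9349837 + (-16 + (9/2)*(-1876))) = 1/(-9349837 + (-16 - 8442)) = 1/(-9349837 - 8458) = 1/(-9358295) = -1/9358295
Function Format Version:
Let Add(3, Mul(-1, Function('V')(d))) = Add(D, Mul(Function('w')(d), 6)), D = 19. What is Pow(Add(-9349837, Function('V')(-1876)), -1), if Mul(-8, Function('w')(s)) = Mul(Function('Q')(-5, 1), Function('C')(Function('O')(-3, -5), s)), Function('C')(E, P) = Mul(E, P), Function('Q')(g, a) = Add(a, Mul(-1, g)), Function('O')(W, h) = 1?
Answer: Rational(-1, 9358295) ≈ -1.0686e-7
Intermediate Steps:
Function('w')(s) = Mul(Rational(-3, 4), s) (Function('w')(s) = Mul(Rational(-1, 8), Mul(Add(1, Mul(-1, -5)), Mul(1, s))) = Mul(Rational(-1, 8), Mul(Add(1, 5), s)) = Mul(Rational(-1, 8), Mul(6, s)) = Mul(Rational(-3, 4), s))
Function('V')(d) = Add(-16, Mul(Rational(9, 2), d)) (Function('V')(d) = Add(3, Mul(-1, Add(19, Mul(Mul(Rational(-3, 4), d), 6)))) = Add(3, Mul(-1, Add(19, Mul(Rational(-9, 2), d)))) = Add(3, Add(-19, Mul(Rational(9, 2), d))) = Add(-16, Mul(Rational(9, 2), d)))
Pow(Add(-9349837, Function('V')(-1876)), -1) = Pow(Add(-9349837, Add(-16, Mul(Rational(9, 2), -1876))), -1) = Pow(Add(-9349837, Add(-16, -8442)), -1) = Pow(Add(-9349837, -8458), -1) = Pow(-9358295, -1) = Rational(-1, 9358295)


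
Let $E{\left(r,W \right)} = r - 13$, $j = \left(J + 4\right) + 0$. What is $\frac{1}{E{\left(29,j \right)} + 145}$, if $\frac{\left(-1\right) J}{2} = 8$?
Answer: $\frac{1}{161} \approx 0.0062112$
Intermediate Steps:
$J = -16$ ($J = \left(-2\right) 8 = -16$)
$j = -12$ ($j = \left(-16 + 4\right) + 0 = -12 + 0 = -12$)
$E{\left(r,W \right)} = -13 + r$
$\frac{1}{E{\left(29,j \right)} + 145} = \frac{1}{\left(-13 + 29\right) + 145} = \frac{1}{16 + 145} = \frac{1}{161}$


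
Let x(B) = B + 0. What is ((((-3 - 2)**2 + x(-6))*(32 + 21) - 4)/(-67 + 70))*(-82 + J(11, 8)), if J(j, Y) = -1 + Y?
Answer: -25075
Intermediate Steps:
x(B) = B
((((-3 - 2)**2 + x(-6))*(32 + 21) - 4)/(-67 + 70))*(-82 + J(11, 8)) = ((((-3 - 2)**2 - 6)*(32 + 21) - 4)/(-67 + 70))*(-82 + (-1 + 8)) = ((((-5)**2 - 6)*53 - 4)/3)*(-82 + 7) = (((25 - 6)*53 - 4)*(1/3))*(-75) = ((19*53 - 4)*(1/3))*(-75) = ((1007 - 4)*(1/3))*(-75) = (1003*(1/3))*(-75) = (1003/3)*(-75) = -25075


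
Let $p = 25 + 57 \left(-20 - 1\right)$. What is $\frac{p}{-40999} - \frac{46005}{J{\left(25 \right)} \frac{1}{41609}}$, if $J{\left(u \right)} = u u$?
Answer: $- \frac{15696237778091}{5124875} \approx -3.0628 \cdot 10^{6}$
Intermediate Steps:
$J{\left(u \right)} = u^{2}$
$p = -1172$ ($p = 25 + 57 \left(-20 - 1\right) = 25 + 57 \left(-21\right) = 25 - 1197 = -1172$)
$\frac{p}{-40999} - \frac{46005}{J{\left(25 \right)} \frac{1}{41609}} = - \frac{1172}{-40999} - \frac{46005}{25^{2} \cdot \frac{1}{41609}} = \left(-1172\right) \left(- \frac{1}{40999}\right) - \frac{46005}{625 \cdot \frac{1}{41609}} = \frac{1172}{40999} - \frac{46005}{\frac{625}{41609}} = \frac{1172}{40999} - \frac{382844409}{125} = - \frac{15696237778091}{5124875}$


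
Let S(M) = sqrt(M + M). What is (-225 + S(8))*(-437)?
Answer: 96577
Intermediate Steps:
S(M) = sqrt(2)*sqrt(M) (S(M) = sqrt(2*M) = sqrt(2)*sqrt(M))
(-225 + S(8))*(-437) = (-225 + sqrt(2)*sqrt(8))*(-437) = (-225 + sqrt(2)*(2*sqrt(2)))*(-437) = (-225 + 4)*(-437) = -221*(-437) = 96577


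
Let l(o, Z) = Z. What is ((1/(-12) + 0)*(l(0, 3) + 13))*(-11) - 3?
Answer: 35/3 ≈ 11.667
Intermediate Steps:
((1/(-12) + 0)*(l(0, 3) + 13))*(-11) - 3 = ((1/(-12) + 0)*(3 + 13))*(-11) - 3 = ((-1/12 + 0)*16)*(-11) - 3 = -1/12*16*(-11) - 3 = -4/3*(-11) - 3 = 44/3 - 3 = 35/3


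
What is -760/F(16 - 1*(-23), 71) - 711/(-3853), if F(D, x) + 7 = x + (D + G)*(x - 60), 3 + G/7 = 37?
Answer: -716359/11986683 ≈ -0.059763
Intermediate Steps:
G = 238 (G = -21 + 7*37 = -21 + 259 = 238)
F(D, x) = -7 + x + (-60 + x)*(238 + D) (F(D, x) = -7 + (x + (D + 238)*(x - 60)) = -7 + (x + (238 + D)*(-60 + x)) = -7 + (x + (-60 + x)*(238 + D)) = -7 + x + (-60 + x)*(238 + D))
-760/F(16 - 1*(-23), 71) - 711/(-3853) = -760/(-14287 - 60*(16 - 1*(-23)) + 239*71 + (16 - 1*(-23))*71) - 711/(-3853) = -760/(-14287 - 60*(16 + 23) + 16969 + (16 + 23)*71) - 711*(-1/3853) = -760/(-14287 - 60*39 + 16969 + 39*71) + 711/3853 = -760/(-14287 - 2340 + 16969 + 2769) + 711/3853 = -760/3111 + 711/3853 = -716359/11986683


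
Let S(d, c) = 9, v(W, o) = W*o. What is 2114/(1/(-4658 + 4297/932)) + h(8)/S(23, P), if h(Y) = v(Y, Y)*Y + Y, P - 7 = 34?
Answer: -41257248647/4194 ≈ -9.8372e+6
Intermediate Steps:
P = 41 (P = 7 + 34 = 41)
h(Y) = Y + Y³ (h(Y) = (Y*Y)*Y + Y = Y²*Y + Y = Y³ + Y = Y + Y³)
2114/(1/(-4658 + 4297/932)) + h(8)/S(23, P) = 2114/(1/(-4658 + 4297/932)) + (8 + 8³)/9 = 2114/(1/(-4658 + 4297*(1/932))) + (8 + 512)*(⅑) = 2114/(1/(-4658 + 4297/932)) + 520*(⅑) = 2114/(1/(-4336959/932)) + 520/9 = 2114/(-932/4336959) + 520/9 = 2114*(-4336959/932) + 520/9 = -4584165663/466 + 520/9 = -41257248647/4194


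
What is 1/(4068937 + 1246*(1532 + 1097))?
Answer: 1/7344671 ≈ 1.3615e-7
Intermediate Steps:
1/(4068937 + 1246*(1532 + 1097)) = 1/(4068937 + 1246*2629) = 1/(4068937 + 3275734) = 1/7344671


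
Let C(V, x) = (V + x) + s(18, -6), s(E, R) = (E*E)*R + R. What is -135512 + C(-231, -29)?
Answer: -137722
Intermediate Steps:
s(E, R) = R + R*E² (s(E, R) = E²*R + R = R*E² + R = R + R*E²)
C(V, x) = -1950 + V + x (C(V, x) = (V + x) - 6*(1 + 18²) = (V + x) - 6*(1 + 324) = (V + x) - 6*325 = (V + x) - 1950 = -1950 + V + x)
-135512 + C(-231, -29) = -135512 + (-1950 - 231 - 29) = -135512 - 2210 = -137722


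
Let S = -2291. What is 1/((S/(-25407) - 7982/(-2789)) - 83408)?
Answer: -70860123/5910091950911 ≈ -1.1990e-5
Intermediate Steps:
1/((S/(-25407) - 7982/(-2789)) - 83408) = 1/((-2291/(-25407) - 7982/(-2789)) - 83408) = 1/((-2291*(-1/25407) - 7982*(-1/2789)) - 83408) = 1/((2291/25407 + 7982/2789) - 83408) = 1/(209188273/70860123 - 83408) = 1/(-5910091950911/70860123) = -70860123/5910091950911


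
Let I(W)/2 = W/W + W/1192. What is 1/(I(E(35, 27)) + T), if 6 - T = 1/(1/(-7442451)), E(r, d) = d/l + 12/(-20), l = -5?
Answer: 298/2217852779 ≈ 1.3436e-7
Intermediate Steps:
E(r, d) = -3/5 - d/5 (E(r, d) = d/(-5) + 12/(-20) = d*(-1/5) + 12*(-1/20) = -d/5 - 3/5 = -3/5 - d/5)
I(W) = 2 + W/596 (I(W) = 2*(W/W + W/1192) = 2*(1 + W*(1/1192)) = 2*(1 + W/1192) = 2 + W/596)
T = 7442457 (T = 6 - 1/(1/(-7442451)) = 6 - 1/(-1/7442451) = 6 - 1*(-7442451) = 6 + 7442451 = 7442457)
1/(I(E(35, 27)) + T) = 1/((2 + (-3/5 - 1/5*27)/596) + 7442457) = 1/((2 + (-3/5 - 27/5)/596) + 7442457) = 1/((2 + (1/596)*(-6)) + 7442457) = 1/((2 - 3/298) + 7442457) = 1/(593/298 + 7442457) = 1/(2217852779/298) = 298/2217852779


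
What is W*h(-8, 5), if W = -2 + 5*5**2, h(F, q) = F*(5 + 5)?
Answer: -9840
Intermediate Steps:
h(F, q) = 10*F (h(F, q) = F*10 = 10*F)
W = 123 (W = -2 + 5*25 = -2 + 125 = 123)
W*h(-8, 5) = 123*(10*(-8)) = 123*(-80) = -9840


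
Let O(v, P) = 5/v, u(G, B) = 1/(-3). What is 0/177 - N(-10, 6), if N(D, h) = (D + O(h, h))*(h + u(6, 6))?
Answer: 935/18 ≈ 51.944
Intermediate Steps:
u(G, B) = -1/3
N(D, h) = (-1/3 + h)*(D + 5/h) (N(D, h) = (D + 5/h)*(h - 1/3) = (D + 5/h)*(-1/3 + h) = (-1/3 + h)*(D + 5/h))
0/177 - N(-10, 6) = 0/177 - (5 - 5/3/6 - 1/3*(-10) - 10*6) = 0*(1/177) - (5 - 5/3*1/6 + 10/3 - 60) = 0 - (5 - 5/18 + 10/3 - 60) = 0 - 1*(-935/18) = 0 + 935/18 = 935/18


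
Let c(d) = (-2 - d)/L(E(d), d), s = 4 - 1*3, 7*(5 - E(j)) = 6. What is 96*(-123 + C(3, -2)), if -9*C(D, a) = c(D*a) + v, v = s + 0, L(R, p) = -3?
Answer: -106240/9 ≈ -11804.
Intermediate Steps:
E(j) = 29/7 (E(j) = 5 - ⅐*6 = 5 - 6/7 = 29/7)
s = 1 (s = 4 - 3 = 1)
c(d) = ⅔ + d/3 (c(d) = (-2 - d)/(-3) = (-2 - d)*(-⅓) = ⅔ + d/3)
v = 1 (v = 1 + 0 = 1)
C(D, a) = -5/27 - D*a/27 (C(D, a) = -((⅔ + (D*a)/3) + 1)/9 = -((⅔ + D*a/3) + 1)/9 = -(5/3 + D*a/3)/9 = -5/27 - D*a/27)
96*(-123 + C(3, -2)) = 96*(-123 + (-5/27 - 1/27*3*(-2))) = 96*(-123 + (-5/27 + 2/9)) = 96*(-123 + 1/27) = 96*(-3320/27) = -106240/9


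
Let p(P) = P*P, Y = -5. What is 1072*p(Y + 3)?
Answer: 4288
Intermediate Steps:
p(P) = P²
1072*p(Y + 3) = 1072*(-5 + 3)² = 1072*(-2)² = 1072*4 = 4288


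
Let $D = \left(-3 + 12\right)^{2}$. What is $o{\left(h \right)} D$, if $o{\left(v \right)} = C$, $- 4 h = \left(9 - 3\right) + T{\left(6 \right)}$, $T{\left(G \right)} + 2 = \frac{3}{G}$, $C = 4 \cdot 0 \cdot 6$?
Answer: $0$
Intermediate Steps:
$C = 0$ ($C = 0 \cdot 6 = 0$)
$T{\left(G \right)} = -2 + \frac{3}{G}$
$D = 81$ ($D = 9^{2} = 81$)
$h = - \frac{9}{8}$ ($h = - \frac{\left(9 - 3\right) - \left(2 - \frac{3}{6}\right)}{4} = - \frac{6 + \left(-2 + 3 \cdot \frac{1}{6}\right)}{4} = - \frac{6 + \left(-2 + \frac{1}{2}\right)}{4} = - \frac{6 - \frac{3}{2}}{4} = \left(- \frac{1}{4}\right) \frac{9}{2} = - \frac{9}{8} \approx -1.125$)
$o{\left(v \right)} = 0$
$o{\left(h \right)} D = 0 \cdot 81 = 0$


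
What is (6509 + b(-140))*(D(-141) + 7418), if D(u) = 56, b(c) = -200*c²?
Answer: -29249431734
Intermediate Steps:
(6509 + b(-140))*(D(-141) + 7418) = (6509 - 200*(-140)²)*(56 + 7418) = (6509 - 200*19600)*7474 = (6509 - 3920000)*7474 = -3913491*7474 = -29249431734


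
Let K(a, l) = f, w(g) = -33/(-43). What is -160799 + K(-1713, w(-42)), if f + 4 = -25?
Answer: -160828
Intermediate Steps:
w(g) = 33/43 (w(g) = -33*(-1/43) = 33/43)
f = -29 (f = -4 - 25 = -29)
K(a, l) = -29
-160799 + K(-1713, w(-42)) = -160799 - 29 = -160828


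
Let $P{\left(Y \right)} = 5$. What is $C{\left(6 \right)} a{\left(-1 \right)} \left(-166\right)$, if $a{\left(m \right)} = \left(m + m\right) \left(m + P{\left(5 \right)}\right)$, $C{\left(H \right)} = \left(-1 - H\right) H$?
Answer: $-55776$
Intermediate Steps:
$C{\left(H \right)} = H \left(-1 - H\right)$
$a{\left(m \right)} = 2 m \left(5 + m\right)$ ($a{\left(m \right)} = \left(m + m\right) \left(m + 5\right) = 2 m \left(5 + m\right)$)
$C{\left(6 \right)} a{\left(-1 \right)} \left(-166\right) = \left(-1\right) 6 \left(1 + 6\right) 2 \left(-1\right) \left(5 - 1\right) \left(-166\right) = \left(-1\right) 6 \cdot 7 \cdot 2 \left(-1\right) 4 \left(-166\right) = \left(-42\right) \left(-8\right) \left(-166\right) = 336 \left(-166\right) = -55776$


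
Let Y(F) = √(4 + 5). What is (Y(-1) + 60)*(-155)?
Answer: -9765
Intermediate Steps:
Y(F) = 3 (Y(F) = √9 = 3)
(Y(-1) + 60)*(-155) = (3 + 60)*(-155) = 63*(-155) = -9765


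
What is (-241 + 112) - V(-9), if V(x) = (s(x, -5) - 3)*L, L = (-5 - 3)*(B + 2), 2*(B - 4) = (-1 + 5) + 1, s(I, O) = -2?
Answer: -469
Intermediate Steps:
B = 13/2 (B = 4 + ((-1 + 5) + 1)/2 = 4 + (4 + 1)/2 = 4 + (½)*5 = 4 + 5/2 = 13/2 ≈ 6.5000)
L = -68 (L = (-5 - 3)*(13/2 + 2) = -8*17/2 = -68)
V(x) = 340 (V(x) = (-2 - 3)*(-68) = -5*(-68) = 340)
(-241 + 112) - V(-9) = (-241 + 112) - 1*340 = -129 - 340 = -469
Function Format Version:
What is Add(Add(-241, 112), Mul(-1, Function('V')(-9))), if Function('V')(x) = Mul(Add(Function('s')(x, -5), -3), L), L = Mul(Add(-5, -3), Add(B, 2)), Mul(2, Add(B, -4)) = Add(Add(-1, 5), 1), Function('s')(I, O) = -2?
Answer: -469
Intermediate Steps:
B = Rational(13, 2) (B = Add(4, Mul(Rational(1, 2), Add(Add(-1, 5), 1))) = Add(4, Mul(Rational(1, 2), Add(4, 1))) = Add(4, Mul(Rational(1, 2), 5)) = Add(4, Rational(5, 2)) = Rational(13, 2) ≈ 6.5000)
L = -68 (L = Mul(Add(-5, -3), Add(Rational(13, 2), 2)) = Mul(-8, Rational(17, 2)) = -68)
Function('V')(x) = 340 (Function('V')(x) = Mul(Add(-2, -3), -68) = Mul(-5, -68) = 340)
Add(Add(-241, 112), Mul(-1, Function('V')(-9))) = Add(Add(-241, 112), Mul(-1, 340)) = Add(-129, -340) = -469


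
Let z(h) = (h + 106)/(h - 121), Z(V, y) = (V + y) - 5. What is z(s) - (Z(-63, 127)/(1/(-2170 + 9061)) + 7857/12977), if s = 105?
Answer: -84419598467/207632 ≈ -4.0658e+5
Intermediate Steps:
Z(V, y) = -5 + V + y
z(h) = (106 + h)/(-121 + h)
z(s) - (Z(-63, 127)/(1/(-2170 + 9061)) + 7857/12977) = (106 + 105)/(-121 + 105) - ((-5 - 63 + 127)/(1/(-2170 + 9061)) + 7857/12977) = 211/(-16) - (59/(1/6891) + 7857*(1/12977)) = -1/16*211 - (59/(1/6891) + 7857/12977) = -211/16 - (59*6891 + 7857/12977) = -211/16 - (406569 + 7857/12977) = -211/16 - 1*5276053770/12977 = -211/16 - 5276053770/12977 = -84419598467/207632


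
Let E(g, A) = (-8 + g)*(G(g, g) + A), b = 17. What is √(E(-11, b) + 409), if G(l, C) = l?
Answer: √295 ≈ 17.176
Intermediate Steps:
E(g, A) = (-8 + g)*(A + g) (E(g, A) = (-8 + g)*(g + A) = (-8 + g)*(A + g))
√(E(-11, b) + 409) = √(((-11)² - 8*17 - 8*(-11) + 17*(-11)) + 409) = √((121 - 136 + 88 - 187) + 409) = √(-114 + 409) = √295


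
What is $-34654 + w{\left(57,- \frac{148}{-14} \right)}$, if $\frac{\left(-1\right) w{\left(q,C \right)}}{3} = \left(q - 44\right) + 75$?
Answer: $-34918$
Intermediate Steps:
$w{\left(q,C \right)} = -93 - 3 q$ ($w{\left(q,C \right)} = - 3 \left(\left(q - 44\right) + 75\right) = - 3 \left(\left(-44 + q\right) + 75\right) = - 3 \left(31 + q\right) = -93 - 3 q$)
$-34654 + w{\left(57,- \frac{148}{-14} \right)} = -34654 - 264 = -34918$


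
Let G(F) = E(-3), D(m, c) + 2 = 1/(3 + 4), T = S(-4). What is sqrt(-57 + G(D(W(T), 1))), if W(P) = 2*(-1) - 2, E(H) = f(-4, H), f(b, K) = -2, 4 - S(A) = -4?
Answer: I*sqrt(59) ≈ 7.6811*I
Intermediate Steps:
S(A) = 8 (S(A) = 4 - 1*(-4) = 4 + 4 = 8)
T = 8
E(H) = -2
W(P) = -4 (W(P) = -2 - 2 = -4)
D(m, c) = -13/7 (D(m, c) = -2 + 1/(3 + 4) = -2 + 1/7 = -13/7)
G(F) = -2
sqrt(-57 + G(D(W(T), 1))) = sqrt(-57 - 2) = sqrt(-59) = I*sqrt(59)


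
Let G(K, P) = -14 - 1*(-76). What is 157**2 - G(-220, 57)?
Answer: 24587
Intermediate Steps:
G(K, P) = 62 (G(K, P) = -14 + 76 = 62)
157**2 - G(-220, 57) = 157**2 - 1*62 = 24649 - 62 = 24587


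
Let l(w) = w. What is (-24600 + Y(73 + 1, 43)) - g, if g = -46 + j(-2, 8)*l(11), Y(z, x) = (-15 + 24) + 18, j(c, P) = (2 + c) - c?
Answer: -24549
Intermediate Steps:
j(c, P) = 2
Y(z, x) = 27 (Y(z, x) = 9 + 18 = 27)
g = -24 (g = -46 + 2*11 = -46 + 22 = -24)
(-24600 + Y(73 + 1, 43)) - g = (-24600 + 27) - 1*(-24) = -24573 + 24 = -24549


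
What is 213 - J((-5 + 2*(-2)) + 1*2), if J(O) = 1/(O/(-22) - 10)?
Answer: 45391/213 ≈ 213.10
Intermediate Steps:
J(O) = 1/(-10 - O/22) (J(O) = 1/(O*(-1/22) - 10) = 1/(-O/22 - 10) = 1/(-10 - O/22))
213 - J((-5 + 2*(-2)) + 1*2) = 213 - (-22)/(220 + ((-5 + 2*(-2)) + 1*2)) = 213 - (-22)/(220 + ((-5 - 4) + 2)) = 213 - (-22)/(220 + (-9 + 2)) = 213 - (-22)/(220 - 7) = 213 - (-22)/213 = 213 - 1*(-22/213) = 213 + 22/213 = 45391/213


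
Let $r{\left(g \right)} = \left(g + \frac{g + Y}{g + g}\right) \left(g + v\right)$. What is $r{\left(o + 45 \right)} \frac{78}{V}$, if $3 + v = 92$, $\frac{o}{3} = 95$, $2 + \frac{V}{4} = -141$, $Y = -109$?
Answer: $- \frac{91350799}{4840} \approx -18874.0$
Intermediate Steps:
$V = -572$ ($V = -8 + 4 \left(-141\right) = -8 - 564 = -572$)
$o = 285$ ($o = 3 \cdot 95 = 285$)
$v = 89$ ($v = -3 + 92 = 89$)
$r{\left(g \right)} = \left(89 + g\right) \left(g + \frac{-109 + g}{2 g}\right)$ ($r{\left(g \right)} = \left(g + \frac{g - 109}{g + g}\right) \left(g + 89\right) = \left(g + \frac{-109 + g}{2 g}\right) \left(89 + g\right) = \left(89 + g\right) \left(g + \frac{-109 + g}{2 g}\right)$)
$r{\left(o + 45 \right)} \frac{78}{V} = \left(-10 + \left(285 + 45\right)^{2} - \frac{9701}{2 \left(285 + 45\right)} + \frac{179 \left(285 + 45\right)}{2}\right) \frac{78}{-572} = \left(-10 + 330^{2} - \frac{9701}{2 \cdot 330} + \frac{179}{2} \cdot 330\right) 78 \left(- \frac{1}{572}\right) = \left(-10 + 108900 - \frac{9701}{660} + 29535\right) \left(- \frac{3}{22}\right) = \frac{91350799}{660} \left(- \frac{3}{22}\right) = - \frac{91350799}{4840}$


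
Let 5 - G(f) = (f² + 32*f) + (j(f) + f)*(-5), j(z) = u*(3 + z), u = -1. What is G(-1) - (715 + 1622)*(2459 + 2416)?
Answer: -11392854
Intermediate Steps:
j(z) = -3 - z (j(z) = -(3 + z) = -3 - z)
G(f) = -10 - f² - 32*f (G(f) = 5 - ((f² + 32*f) + ((-3 - f) + f)*(-5)) = 5 - ((f² + 32*f) - 3*(-5)) = 5 - ((f² + 32*f) + 15) = 5 - (15 + f² + 32*f) = 5 + (-15 - f² - 32*f) = -10 - f² - 32*f)
G(-1) - (715 + 1622)*(2459 + 2416) = (-10 - 1*(-1)² - 32*(-1)) - (715 + 1622)*(2459 + 2416) = (-10 - 1*1 + 32) - 2337*4875 = (-10 - 1 + 32) - 1*11392875 = 21 - 11392875 = -11392854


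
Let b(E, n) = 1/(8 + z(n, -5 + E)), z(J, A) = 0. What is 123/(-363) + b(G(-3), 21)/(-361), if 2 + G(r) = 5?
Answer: -118529/349448 ≈ -0.33919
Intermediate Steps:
G(r) = 3 (G(r) = -2 + 5 = 3)
b(E, n) = 1/8 (b(E, n) = 1/(8 + 0) = 1/8)
123/(-363) + b(G(-3), 21)/(-361) = 123/(-363) + (1/8)/(-361) = 123*(-1/363) + (1/8)*(-1/361) = -41/121 - 1/2888 = -118529/349448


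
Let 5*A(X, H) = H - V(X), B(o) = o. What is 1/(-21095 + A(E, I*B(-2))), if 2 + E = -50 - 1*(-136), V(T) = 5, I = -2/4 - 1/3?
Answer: -3/63287 ≈ -4.7403e-5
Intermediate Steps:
I = -⅚ (I = -2*¼ - 1*⅓ = -½ - ⅓ = -⅚ ≈ -0.83333)
E = 84 (E = -2 + (-50 - 1*(-136)) = -2 + (-50 + 136) = -2 + 86 = 84)
A(X, H) = -1 + H/5 (A(X, H) = (H - 1*5)/5 = (H - 5)/5 = (-5 + H)/5 = -1 + H/5)
1/(-21095 + A(E, I*B(-2))) = 1/(-21095 + (-1 + (-⅚*(-2))/5)) = 1/(-21095 + (-1 + (⅕)*(5/3))) = 1/(-21095 + (-1 + ⅓)) = 1/(-21095 - ⅔) = 1/(-63287/3) = -3/63287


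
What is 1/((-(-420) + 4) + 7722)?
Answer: 1/8146 ≈ 0.00012276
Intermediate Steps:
1/((-(-420) + 4) + 7722) = 1/((-140*(-3) + 4) + 7722) = 1/((420 + 4) + 7722) = 1/(424 + 7722) = 1/8146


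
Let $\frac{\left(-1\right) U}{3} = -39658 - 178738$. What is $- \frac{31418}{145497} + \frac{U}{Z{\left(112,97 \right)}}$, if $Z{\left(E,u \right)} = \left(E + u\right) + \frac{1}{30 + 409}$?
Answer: $\frac{3487171696589}{1112470062} \approx 3134.6$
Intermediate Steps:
$U = 655188$ ($U = - 3 \left(-39658 - 178738\right) = \left(-3\right) \left(-218396\right) = 655188$)
$Z{\left(E,u \right)} = \frac{1}{439} + E + u$ ($Z{\left(E,u \right)} = \left(E + u\right) + \frac{1}{439} = \frac{1}{439} + E + u$)
$- \frac{31418}{145497} + \frac{U}{Z{\left(112,97 \right)}} = - \frac{31418}{145497} + \frac{655188}{\frac{1}{439} + 112 + 97} = \left(-31418\right) \frac{1}{145497} + \frac{655188}{\frac{91752}{439}} = - \frac{31418}{145497} + 655188 \cdot \frac{439}{91752} = - \frac{31418}{145497} + \frac{23968961}{7646} = \frac{3487171696589}{1112470062}$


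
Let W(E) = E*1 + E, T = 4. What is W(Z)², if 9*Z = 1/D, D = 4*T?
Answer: 1/5184 ≈ 0.00019290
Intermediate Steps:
D = 16 (D = 4*4 = 16)
Z = 1/144 (Z = (⅑)/16 = (⅑)*(1/16) = 1/144 ≈ 0.0069444)
W(E) = 2*E (W(E) = E + E = 2*E)
W(Z)² = (2*(1/144))² = (1/72)² = 1/5184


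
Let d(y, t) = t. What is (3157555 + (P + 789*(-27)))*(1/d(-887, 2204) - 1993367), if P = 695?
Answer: -13781802930593049/2204 ≈ -6.2531e+12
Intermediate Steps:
(3157555 + (P + 789*(-27)))*(1/d(-887, 2204) - 1993367) = (3157555 + (695 + 789*(-27)))*(1/2204 - 1993367) = (3157555 + (695 - 21303))*(1/2204 - 1993367) = (3157555 - 20608)*(-4393380867/2204) = 3136947*(-4393380867/2204) = -13781802930593049/2204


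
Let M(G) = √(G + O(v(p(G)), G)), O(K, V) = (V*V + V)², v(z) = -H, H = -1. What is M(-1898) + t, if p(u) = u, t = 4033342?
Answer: 4033342 + √12963643454138 ≈ 7.6338e+6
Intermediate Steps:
v(z) = 1 (v(z) = -1*(-1) = 1)
O(K, V) = (V + V²)² (O(K, V) = (V² + V)² = (V + V²)²)
M(G) = √(G + G²*(1 + G)²)
M(-1898) + t = √(-1898*(1 - 1898*(1 - 1898)²)) + 4033342 = √(-1898*(1 - 1898*(-1897)²)) + 4033342 = √(-1898*(1 - 1898*3598609)) + 4033342 = √(-1898*(1 - 6830159882)) + 4033342 = √(-1898*(-6830159881)) + 4033342 = √12963643454138 + 4033342 = 4033342 + √12963643454138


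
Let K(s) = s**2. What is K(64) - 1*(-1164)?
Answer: 5260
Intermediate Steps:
K(64) - 1*(-1164) = 64**2 - 1*(-1164) = 4096 + 1164 = 5260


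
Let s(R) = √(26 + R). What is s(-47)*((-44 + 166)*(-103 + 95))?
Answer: -976*I*√21 ≈ -4472.6*I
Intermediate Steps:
s(-47)*((-44 + 166)*(-103 + 95)) = √(26 - 47)*((-44 + 166)*(-103 + 95)) = √(-21)*(122*(-8)) = (I*√21)*(-976) = -976*I*√21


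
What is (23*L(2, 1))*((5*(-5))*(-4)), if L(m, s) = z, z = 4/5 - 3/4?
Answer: 115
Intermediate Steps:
z = 1/20 (z = 4*(⅕) - 3*¼ = ⅘ - ¾ = 1/20 ≈ 0.050000)
L(m, s) = 1/20
(23*L(2, 1))*((5*(-5))*(-4)) = (23*(1/20))*((5*(-5))*(-4)) = 23*(-25*(-4))/20 = (23/20)*100 = 115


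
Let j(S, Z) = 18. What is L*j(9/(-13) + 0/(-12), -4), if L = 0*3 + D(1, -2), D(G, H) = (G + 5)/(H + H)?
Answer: -27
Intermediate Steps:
D(G, H) = (5 + G)/(2*H) (D(G, H) = (5 + G)/((2*H)) = (5 + G)*(1/(2*H)) = (5 + G)/(2*H))
L = -3/2 (L = 0*3 + (1/2)*(5 + 1)/(-2) = 0 + (1/2)*(-1/2)*6 = 0 - 3/2 = -3/2 ≈ -1.5000)
L*j(9/(-13) + 0/(-12), -4) = -3/2*18 = -27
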